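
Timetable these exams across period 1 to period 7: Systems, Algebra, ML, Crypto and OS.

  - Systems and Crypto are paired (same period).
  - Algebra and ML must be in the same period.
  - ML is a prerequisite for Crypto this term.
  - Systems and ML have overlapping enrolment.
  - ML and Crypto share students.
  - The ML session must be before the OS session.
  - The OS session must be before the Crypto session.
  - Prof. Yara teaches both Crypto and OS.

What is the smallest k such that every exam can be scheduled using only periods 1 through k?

3 periods

The precedence chain requires at least 3 distinct periods.
3 works (last occupied period: period 3): for example OS in period 2; Algebra in period 1; Systems in period 3; ML in period 1; Crypto in period 3.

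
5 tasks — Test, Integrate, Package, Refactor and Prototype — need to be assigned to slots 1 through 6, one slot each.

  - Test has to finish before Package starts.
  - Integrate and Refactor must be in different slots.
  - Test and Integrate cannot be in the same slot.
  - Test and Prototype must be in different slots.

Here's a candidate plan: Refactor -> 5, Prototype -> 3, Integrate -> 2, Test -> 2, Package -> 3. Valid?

Test and Prototype must be in different slots — holds.
Test has to finish before Package starts — holds.
Test and Integrate cannot be in the same slot — violated.
Integrate and Refactor must be in different slots — holds.

No — it violates: Test and Integrate cannot be in the same slot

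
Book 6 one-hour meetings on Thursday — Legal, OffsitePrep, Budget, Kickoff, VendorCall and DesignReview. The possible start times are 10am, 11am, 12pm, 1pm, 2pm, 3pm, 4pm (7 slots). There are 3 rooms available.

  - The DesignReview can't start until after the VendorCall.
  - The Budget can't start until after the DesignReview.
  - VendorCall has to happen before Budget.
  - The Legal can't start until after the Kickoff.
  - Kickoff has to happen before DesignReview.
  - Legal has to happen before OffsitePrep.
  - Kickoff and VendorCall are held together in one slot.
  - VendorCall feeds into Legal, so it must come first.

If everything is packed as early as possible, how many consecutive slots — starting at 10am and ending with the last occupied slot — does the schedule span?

The precedence chain requires at least 3 distinct slots.
With at most 3 per slot and 6 meetings, at least 2 slots are needed.
3 works (last occupied slot: 12pm): for example Legal -> 11am, DesignReview -> 11am, Kickoff -> 10am, OffsitePrep -> 12pm, VendorCall -> 10am, Budget -> 12pm.

3 slots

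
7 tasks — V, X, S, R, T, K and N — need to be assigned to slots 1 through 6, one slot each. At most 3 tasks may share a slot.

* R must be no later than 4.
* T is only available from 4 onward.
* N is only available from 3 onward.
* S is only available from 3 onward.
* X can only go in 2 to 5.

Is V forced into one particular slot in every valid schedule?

V can be 1 (e.g. K -> 1; X -> 2; T -> 4; S -> 3; N -> 3; V -> 1; R -> 1) or 2 (e.g. X=2; N=3; R=1; K=1; S=3; V=2; T=4).

No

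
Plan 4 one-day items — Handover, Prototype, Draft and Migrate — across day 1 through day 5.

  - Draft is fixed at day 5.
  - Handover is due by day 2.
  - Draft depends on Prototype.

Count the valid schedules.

Splitting on Handover: it can be day 1 (20), day 2 (20). Listing each branch's schedules as (Prototype, Draft, Migrate) by day number:
Handover=day 1: (1,5,1) (1,5,2) (1,5,3) (1,5,4) (1,5,5) (2,5,1) (2,5,2) (2,5,3) (2,5,4) (2,5,5) (3,5,1) (3,5,2) (3,5,3) (3,5,4) (3,5,5) (4,5,1) (4,5,2) (4,5,3) (4,5,4) (4,5,5) — 20.
Handover=day 2: (1,5,1) (1,5,2) (1,5,3) (1,5,4) (1,5,5) (2,5,1) (2,5,2) (2,5,3) (2,5,4) (2,5,5) (3,5,1) (3,5,2) (3,5,3) (3,5,4) (3,5,5) (4,5,1) (4,5,2) (4,5,3) (4,5,4) (4,5,5) — 20.
Summing: 20 + 20 = 40.

40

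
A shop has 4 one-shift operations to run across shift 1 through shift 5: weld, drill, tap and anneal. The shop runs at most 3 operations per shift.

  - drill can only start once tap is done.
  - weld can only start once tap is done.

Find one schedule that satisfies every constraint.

drill -> shift 2, tap -> shift 1, weld -> shift 2, anneal -> shift 1

Checking: tap(shift 1) before weld(shift 2); tap(shift 1) before drill(shift 2); max 2 per shift (cap 3).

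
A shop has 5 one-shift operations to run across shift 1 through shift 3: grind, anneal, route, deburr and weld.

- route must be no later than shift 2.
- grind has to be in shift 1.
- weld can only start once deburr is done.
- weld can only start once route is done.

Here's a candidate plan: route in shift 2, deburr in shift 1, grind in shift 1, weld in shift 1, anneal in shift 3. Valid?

Invalid. weld can only start once route is done.

weld can only start once deburr is done — violated.
weld can only start once route is done — violated.
grind has to be in shift 1 — holds.
route must be no later than shift 2 — holds.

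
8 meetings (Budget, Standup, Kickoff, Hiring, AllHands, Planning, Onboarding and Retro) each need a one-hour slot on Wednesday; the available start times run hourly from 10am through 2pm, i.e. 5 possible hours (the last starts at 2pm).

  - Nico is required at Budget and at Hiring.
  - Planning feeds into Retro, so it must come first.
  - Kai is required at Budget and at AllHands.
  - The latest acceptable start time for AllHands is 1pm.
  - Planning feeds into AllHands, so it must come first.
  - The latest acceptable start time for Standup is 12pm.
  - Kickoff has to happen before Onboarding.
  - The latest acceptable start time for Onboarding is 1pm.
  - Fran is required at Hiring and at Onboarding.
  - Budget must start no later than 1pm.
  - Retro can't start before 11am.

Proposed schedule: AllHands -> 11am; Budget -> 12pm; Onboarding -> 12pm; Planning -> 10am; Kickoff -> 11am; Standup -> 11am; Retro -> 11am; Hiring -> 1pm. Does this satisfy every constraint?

Yes, all constraints hold

Fran is required at Hiring and at Onboarding — holds.
Kai is required at Budget and at AllHands — holds.
The latest acceptable start time for Onboarding is 1pm — holds.
The latest acceptable start time for AllHands is 1pm — holds.
Nico is required at Budget and at Hiring — holds.
Retro can't start before 11am — holds.
Planning feeds into Retro, so it must come first — holds.
Kickoff has to happen before Onboarding — holds.
Budget must start no later than 1pm — holds.
Planning feeds into AllHands, so it must come first — holds.
The latest acceptable start time for Standup is 12pm — holds.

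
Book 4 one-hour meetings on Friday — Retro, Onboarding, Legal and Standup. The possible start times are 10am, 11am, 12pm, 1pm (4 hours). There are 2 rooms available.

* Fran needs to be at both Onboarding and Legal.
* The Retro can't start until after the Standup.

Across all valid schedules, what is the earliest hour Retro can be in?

Precedence pushes Retro to at least 11am.
Retro at 11am is achievable: Standup=10am, Onboarding=10am, Retro=11am, Legal=11am.

11am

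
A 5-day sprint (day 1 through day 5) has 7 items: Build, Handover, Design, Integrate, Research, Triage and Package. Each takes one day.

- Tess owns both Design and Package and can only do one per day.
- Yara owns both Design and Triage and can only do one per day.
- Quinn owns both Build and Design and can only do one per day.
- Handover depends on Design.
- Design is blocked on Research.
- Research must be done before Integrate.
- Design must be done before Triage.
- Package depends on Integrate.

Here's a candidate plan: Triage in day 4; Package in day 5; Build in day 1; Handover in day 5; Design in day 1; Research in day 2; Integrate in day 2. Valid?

No. Design is blocked on Research is not satisfied.

Package depends on Integrate — holds.
Quinn owns both Build and Design and can only do one per day — violated.
Design is blocked on Research — violated.
Yara owns both Design and Triage and can only do one per day — holds.
Handover depends on Design — holds.
Design must be done before Triage — holds.
Research must be done before Integrate — violated.
Tess owns both Design and Package and can only do one per day — holds.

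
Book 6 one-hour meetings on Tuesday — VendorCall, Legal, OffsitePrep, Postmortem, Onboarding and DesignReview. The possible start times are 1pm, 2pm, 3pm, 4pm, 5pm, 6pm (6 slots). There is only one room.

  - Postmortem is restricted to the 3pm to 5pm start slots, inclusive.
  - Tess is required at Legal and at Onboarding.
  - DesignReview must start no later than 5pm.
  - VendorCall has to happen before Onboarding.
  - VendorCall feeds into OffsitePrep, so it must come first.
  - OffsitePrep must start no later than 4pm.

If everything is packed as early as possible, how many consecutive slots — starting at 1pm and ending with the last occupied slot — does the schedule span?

The precedence chain requires at least 2 distinct slots.
With at most 1 per slot and 6 meetings, at least 6 slots are needed.
Postmortem can't be placed before 3pm — that is slot 3 counting from 1pm — so the schedule must run through at least 3 slots.
6 works (last occupied slot: 6pm): for example Legal=6pm; OffsitePrep=2pm; Onboarding=5pm; DesignReview=4pm; Postmortem=3pm; VendorCall=1pm.

6 slots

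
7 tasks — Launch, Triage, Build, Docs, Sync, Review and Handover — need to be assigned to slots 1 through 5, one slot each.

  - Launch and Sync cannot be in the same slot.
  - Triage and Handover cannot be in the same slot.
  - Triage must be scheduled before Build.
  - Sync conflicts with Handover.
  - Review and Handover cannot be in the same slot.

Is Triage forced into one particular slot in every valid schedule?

No

Triage can be 1 (e.g. Launch -> 1; Handover -> 3; Build -> 2; Triage -> 1; Docs -> 1; Review -> 1; Sync -> 2) or 2 (e.g. Review in 1, Handover in 3, Build in 3, Docs in 1, Launch in 1, Triage in 2, Sync in 2).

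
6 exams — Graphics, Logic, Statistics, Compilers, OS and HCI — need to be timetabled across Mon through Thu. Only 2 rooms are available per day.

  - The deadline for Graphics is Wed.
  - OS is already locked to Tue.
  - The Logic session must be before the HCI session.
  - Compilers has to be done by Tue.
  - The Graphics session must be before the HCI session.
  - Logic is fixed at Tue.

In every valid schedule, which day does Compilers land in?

Compilers's own window allows nothing later than Tue.
So Compilers is pinned to Mon.

Mon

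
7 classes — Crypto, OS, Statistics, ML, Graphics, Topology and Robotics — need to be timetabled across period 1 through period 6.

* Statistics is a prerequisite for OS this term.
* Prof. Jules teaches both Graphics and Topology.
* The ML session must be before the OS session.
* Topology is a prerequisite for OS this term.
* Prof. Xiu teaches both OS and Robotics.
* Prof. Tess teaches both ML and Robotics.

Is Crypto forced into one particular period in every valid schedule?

No

Crypto can be period 1 (e.g. Topology=period 1, OS=period 2, Robotics=period 3, Graphics=period 2, Statistics=period 1, ML=period 1, Crypto=period 1) or period 2 (e.g. Graphics=period 2; OS=period 2; Crypto=period 2; Robotics=period 3; ML=period 1; Topology=period 1; Statistics=period 1).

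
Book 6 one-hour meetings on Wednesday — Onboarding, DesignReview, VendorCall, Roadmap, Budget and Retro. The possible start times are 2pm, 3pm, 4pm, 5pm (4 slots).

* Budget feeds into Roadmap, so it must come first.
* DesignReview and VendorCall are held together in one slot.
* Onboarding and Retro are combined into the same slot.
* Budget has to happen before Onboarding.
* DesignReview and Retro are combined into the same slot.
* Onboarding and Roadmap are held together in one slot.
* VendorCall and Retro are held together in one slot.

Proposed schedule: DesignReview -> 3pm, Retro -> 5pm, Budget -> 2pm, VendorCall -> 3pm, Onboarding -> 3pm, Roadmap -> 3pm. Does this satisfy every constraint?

DesignReview and VendorCall are held together in one slot — holds.
VendorCall and Retro are held together in one slot — violated.
Onboarding and Roadmap are held together in one slot — holds.
Onboarding and Retro are combined into the same slot — violated.
DesignReview and Retro are combined into the same slot — violated.
Budget has to happen before Onboarding — holds.
Budget feeds into Roadmap, so it must come first — holds.

Invalid. DesignReview and Retro are combined into the same slot.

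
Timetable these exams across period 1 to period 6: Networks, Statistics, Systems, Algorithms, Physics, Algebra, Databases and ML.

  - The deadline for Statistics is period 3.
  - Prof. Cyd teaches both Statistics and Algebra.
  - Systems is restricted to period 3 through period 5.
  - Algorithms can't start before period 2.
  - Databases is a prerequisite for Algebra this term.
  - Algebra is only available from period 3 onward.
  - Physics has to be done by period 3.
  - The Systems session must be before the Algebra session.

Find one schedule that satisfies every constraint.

Physics=period 1, Databases=period 1, Algebra=period 4, Systems=period 3, Networks=period 1, ML=period 1, Algorithms=period 2, Statistics=period 1

Checking: Databases(period 1) before Algebra(period 4); Systems(period 3) before Algebra(period 4); Statistics(period 1) != Algebra(period 4); Statistics=period 1 in [period 1,period 3]; Physics=period 1 in [period 1,period 3]; Algebra=period 4 in [period 3,period 6]; Systems=period 3 in [period 3,period 5]; Algorithms=period 2 in [period 2,period 6].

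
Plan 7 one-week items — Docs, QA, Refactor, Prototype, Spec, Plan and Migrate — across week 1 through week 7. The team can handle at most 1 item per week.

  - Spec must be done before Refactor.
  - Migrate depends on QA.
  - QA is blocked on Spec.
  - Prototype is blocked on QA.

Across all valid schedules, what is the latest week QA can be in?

week 5

Precedence pushes QA to at least week 2; downstream work caps QA at week 6.
QA at week 5 is achievable: QA=week 5; Spec=week 1; Refactor=week 2; Docs=week 3; Plan=week 4; Prototype=week 6; Migrate=week 7.
Nothing later works — the capacity limit rule out every week after week 5.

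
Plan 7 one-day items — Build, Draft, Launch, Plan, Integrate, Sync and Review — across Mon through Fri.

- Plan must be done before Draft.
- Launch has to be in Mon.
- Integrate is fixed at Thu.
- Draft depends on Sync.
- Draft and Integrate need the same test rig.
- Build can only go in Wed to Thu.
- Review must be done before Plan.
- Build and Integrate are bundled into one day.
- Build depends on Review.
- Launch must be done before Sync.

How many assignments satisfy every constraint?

19

Splitting on Draft: it can be Wed (1), Fri (18). Listing each branch's schedules as (Build, Launch, Plan, Integrate, Sync, Review):
Draft=Wed: (Thu,Mon,Tue,Thu,Tue,Mon) — 1.
Draft=Fri: (Thu,Mon,Tue,Thu,Tue,Mon) (Thu,Mon,Tue,Thu,Wed,Mon) (Thu,Mon,Tue,Thu,Thu,Mon) (Thu,Mon,Wed,Thu,Tue,Mon) (Thu,Mon,Wed,Thu,Tue,Tue) (Thu,Mon,Wed,Thu,Wed,Mon) (Thu,Mon,Wed,Thu,Wed,Tue) (Thu,Mon,Wed,Thu,Thu,Mon) (Thu,Mon,Wed,Thu,Thu,Tue) (Thu,Mon,Thu,Thu,Tue,Mon) (Thu,Mon,Thu,Thu,Tue,Tue) (Thu,Mon,Thu,Thu,Tue,Wed) (Thu,Mon,Thu,Thu,Wed,Mon) (Thu,Mon,Thu,Thu,Wed,Tue) (Thu,Mon,Thu,Thu,Wed,Wed) (Thu,Mon,Thu,Thu,Thu,Mon) (Thu,Mon,Thu,Thu,Thu,Tue) (Thu,Mon,Thu,Thu,Thu,Wed) — 18.
Summing: 1 + 18 = 19.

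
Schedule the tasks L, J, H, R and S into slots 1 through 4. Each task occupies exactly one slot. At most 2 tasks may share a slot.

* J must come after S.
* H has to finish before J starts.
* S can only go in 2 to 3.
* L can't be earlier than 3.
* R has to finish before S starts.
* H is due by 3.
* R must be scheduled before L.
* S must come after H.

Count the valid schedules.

12

Splitting on L: it can be 3 (6), 4 (6). Listing each branch's schedules as (J, H, R, S):
L=3: (3,1,1,2) (4,1,1,2) (4,1,1,3) (4,1,2,3) (4,2,1,3) (4,2,2,3) — 6.
L=4: (3,1,1,2) (4,1,1,2) (4,1,1,3) (4,1,2,3) (4,2,1,3) (4,2,2,3) — 6.
Summing: 6 + 6 = 12.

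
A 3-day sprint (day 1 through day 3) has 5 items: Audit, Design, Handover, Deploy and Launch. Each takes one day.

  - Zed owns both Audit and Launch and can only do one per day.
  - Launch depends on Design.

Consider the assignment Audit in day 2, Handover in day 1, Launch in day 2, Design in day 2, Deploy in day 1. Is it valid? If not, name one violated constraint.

Launch depends on Design — violated.
Zed owns both Audit and Launch and can only do one per day — violated.

No — it violates: Zed owns both Audit and Launch and can only do one per day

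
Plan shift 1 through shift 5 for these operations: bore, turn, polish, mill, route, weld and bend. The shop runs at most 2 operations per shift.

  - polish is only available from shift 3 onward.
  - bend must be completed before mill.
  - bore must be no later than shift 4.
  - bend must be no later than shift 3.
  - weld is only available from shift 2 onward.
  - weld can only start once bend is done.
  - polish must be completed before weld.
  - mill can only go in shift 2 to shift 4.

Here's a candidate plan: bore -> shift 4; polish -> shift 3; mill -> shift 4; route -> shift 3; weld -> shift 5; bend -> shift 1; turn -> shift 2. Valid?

bend must be no later than shift 3 — holds.
mill can only go in shift 2 to shift 4 — holds.
polish is only available from shift 3 onward — holds.
weld can only start once bend is done — holds.
The shop runs at most 2 operations per shift — holds.
polish must be completed before weld — holds.
weld is only available from shift 2 onward — holds.
bore must be no later than shift 4 — holds.
bend must be completed before mill — holds.

Yes, all constraints hold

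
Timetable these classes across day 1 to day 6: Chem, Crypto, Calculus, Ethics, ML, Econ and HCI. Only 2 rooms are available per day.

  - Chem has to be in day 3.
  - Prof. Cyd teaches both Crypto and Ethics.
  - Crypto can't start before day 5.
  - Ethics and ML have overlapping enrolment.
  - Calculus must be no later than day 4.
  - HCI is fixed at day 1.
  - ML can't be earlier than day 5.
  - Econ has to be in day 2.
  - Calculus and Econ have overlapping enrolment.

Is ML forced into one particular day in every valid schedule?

No

ML can be day 5 (e.g. Econ in day 2; ML in day 5; HCI in day 1; Crypto in day 5; Chem in day 3; Ethics in day 2; Calculus in day 1) or day 6 (e.g. Chem=day 3, Calculus=day 1, Ethics=day 2, Econ=day 2, ML=day 6, Crypto=day 5, HCI=day 1).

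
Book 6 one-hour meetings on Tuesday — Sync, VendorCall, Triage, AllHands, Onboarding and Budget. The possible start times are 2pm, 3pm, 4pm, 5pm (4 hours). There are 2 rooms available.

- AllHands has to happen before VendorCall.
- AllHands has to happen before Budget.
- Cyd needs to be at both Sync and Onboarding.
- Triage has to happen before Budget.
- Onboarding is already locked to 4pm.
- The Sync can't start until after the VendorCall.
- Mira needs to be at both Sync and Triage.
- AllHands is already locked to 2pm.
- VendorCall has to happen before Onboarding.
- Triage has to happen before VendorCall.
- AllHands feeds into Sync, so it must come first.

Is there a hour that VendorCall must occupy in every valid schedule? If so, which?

AllHands is fixed at 2pm and must come before VendorCall, so VendorCall is at least 3pm.
Onboarding is fixed at 4pm and must come after VendorCall, so VendorCall is at most 3pm.
So VendorCall must be 3pm.

3pm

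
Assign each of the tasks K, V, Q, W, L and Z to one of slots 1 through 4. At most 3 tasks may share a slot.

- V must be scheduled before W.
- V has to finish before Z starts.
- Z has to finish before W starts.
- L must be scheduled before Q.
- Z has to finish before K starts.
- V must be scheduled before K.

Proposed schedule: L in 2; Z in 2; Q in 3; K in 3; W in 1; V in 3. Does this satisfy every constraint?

At most 3 tasks may share a slot — holds.
L must be scheduled before Q — holds.
V has to finish before Z starts — violated.
Z has to finish before W starts — violated.
V must be scheduled before K — violated.
V must be scheduled before W — violated.
Z has to finish before K starts — holds.

No. V must be scheduled before W is not satisfied.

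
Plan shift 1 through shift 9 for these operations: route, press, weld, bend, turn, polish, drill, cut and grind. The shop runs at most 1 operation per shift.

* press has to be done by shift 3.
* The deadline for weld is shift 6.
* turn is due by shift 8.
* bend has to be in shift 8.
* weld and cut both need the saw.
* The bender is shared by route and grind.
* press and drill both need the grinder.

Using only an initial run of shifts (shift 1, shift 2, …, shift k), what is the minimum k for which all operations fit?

With at most 1 per shift and 9 operations, at least 9 shifts are needed.
bend can't be placed before shift 8, so the schedule must run through at least shift 8.
9 works (last occupied shift: shift 9): for example press=shift 1, route=shift 4, polish=shift 5, drill=shift 6, weld=shift 2, turn=shift 3, grind=shift 9, bend=shift 8, cut=shift 7.

9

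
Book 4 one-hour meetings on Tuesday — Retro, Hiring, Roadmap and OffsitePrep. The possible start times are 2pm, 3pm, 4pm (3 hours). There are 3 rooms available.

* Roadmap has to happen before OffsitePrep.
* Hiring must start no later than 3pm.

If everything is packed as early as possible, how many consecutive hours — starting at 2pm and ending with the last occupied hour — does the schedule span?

The precedence chain requires at least 2 distinct hours.
With at most 3 per hour and 4 meetings, at least 2 hours are needed.
2 works (last occupied hour: 3pm): for example Roadmap -> 2pm; Retro -> 2pm; Hiring -> 2pm; OffsitePrep -> 3pm.

2 hours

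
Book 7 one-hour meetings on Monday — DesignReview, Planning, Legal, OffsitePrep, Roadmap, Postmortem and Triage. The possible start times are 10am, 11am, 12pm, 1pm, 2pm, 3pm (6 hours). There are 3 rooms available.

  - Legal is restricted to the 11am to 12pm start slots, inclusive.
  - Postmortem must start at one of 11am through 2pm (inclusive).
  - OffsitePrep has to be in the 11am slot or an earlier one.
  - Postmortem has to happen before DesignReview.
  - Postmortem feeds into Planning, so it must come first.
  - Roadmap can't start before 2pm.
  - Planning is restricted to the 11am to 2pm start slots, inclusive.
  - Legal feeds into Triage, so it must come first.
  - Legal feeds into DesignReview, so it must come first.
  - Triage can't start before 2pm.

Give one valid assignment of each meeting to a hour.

DesignReview -> 12pm; Roadmap -> 2pm; Triage -> 2pm; Postmortem -> 11am; Legal -> 11am; Planning -> 12pm; OffsitePrep -> 10am

Checking: Postmortem(11am) before DesignReview(12pm); Legal(11am) before Triage(2pm); Postmortem(11am) before Planning(12pm); Legal(11am) before DesignReview(12pm); OffsitePrep=10am in [10am,11am]; Postmortem=11am in [11am,2pm]; Legal=11am in [11am,12pm]; Planning=12pm in [11am,2pm]; Triage=2pm in [2pm,3pm]; Roadmap=2pm in [2pm,3pm]; max 2 per hour (cap 3).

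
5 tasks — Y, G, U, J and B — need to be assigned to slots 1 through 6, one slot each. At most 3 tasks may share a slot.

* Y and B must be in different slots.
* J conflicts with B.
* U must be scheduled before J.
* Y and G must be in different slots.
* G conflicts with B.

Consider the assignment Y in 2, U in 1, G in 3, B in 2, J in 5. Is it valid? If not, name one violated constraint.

At most 3 tasks may share a slot — holds.
Y and G must be in different slots — holds.
U must be scheduled before J — holds.
J conflicts with B — holds.
G conflicts with B — holds.
Y and B must be in different slots — violated.

No. Y and B must be in different slots is not satisfied.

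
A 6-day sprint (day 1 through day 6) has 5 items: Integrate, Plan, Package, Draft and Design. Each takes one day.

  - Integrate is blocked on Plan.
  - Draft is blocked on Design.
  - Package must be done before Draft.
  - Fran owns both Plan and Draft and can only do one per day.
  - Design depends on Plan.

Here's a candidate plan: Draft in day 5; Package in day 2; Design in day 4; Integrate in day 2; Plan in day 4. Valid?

No. Integrate is blocked on Plan is not satisfied.

Fran owns both Plan and Draft and can only do one per day — holds.
Design depends on Plan — violated.
Package must be done before Draft — holds.
Integrate is blocked on Plan — violated.
Draft is blocked on Design — holds.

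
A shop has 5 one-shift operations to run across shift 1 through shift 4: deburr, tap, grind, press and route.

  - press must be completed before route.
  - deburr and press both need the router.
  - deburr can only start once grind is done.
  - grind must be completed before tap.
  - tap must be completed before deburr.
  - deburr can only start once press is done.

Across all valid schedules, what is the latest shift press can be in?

Downstream work caps press at shift 3.
press at shift 3 is achievable: press in shift 3; deburr in shift 4; tap in shift 2; grind in shift 1; route in shift 4.

shift 3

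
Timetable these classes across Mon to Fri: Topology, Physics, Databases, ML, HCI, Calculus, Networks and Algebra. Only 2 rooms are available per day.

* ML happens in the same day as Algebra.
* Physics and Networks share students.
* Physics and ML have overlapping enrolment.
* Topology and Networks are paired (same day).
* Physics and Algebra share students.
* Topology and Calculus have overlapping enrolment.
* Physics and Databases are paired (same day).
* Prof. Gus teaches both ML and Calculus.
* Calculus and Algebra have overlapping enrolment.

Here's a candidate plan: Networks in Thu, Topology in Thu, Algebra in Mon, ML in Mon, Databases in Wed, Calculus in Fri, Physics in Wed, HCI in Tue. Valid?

Yes, all constraints hold

Physics and Algebra share students — holds.
Only 2 rooms are available per day — holds.
Topology and Calculus have overlapping enrolment — holds.
Physics and Databases are paired (same day) — holds.
Topology and Networks are paired (same day) — holds.
ML happens in the same day as Algebra — holds.
Calculus and Algebra have overlapping enrolment — holds.
Prof. Gus teaches both ML and Calculus — holds.
Physics and ML have overlapping enrolment — holds.
Physics and Networks share students — holds.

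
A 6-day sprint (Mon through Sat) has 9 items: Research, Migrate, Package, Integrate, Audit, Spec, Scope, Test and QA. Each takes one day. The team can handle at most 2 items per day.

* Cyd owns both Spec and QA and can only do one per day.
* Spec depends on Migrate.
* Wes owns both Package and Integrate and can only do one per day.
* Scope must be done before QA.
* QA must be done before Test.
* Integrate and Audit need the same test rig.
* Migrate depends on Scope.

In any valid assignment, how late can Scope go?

Downstream work caps Scope at Thu.
Scope at Thu is achievable: Test=Sat, Integrate=Tue, Audit=Wed, Spec=Sat, Migrate=Fri, QA=Fri, Scope=Thu, Research=Mon, Package=Mon.

Thu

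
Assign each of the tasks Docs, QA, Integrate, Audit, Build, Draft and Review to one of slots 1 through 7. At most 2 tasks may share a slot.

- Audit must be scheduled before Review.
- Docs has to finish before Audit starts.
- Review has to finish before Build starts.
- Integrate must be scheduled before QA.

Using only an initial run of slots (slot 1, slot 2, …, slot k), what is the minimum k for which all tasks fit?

The precedence chain requires at least 4 distinct slots.
With at most 2 per slot and 7 tasks, at least 4 slots are needed.
4 works (last occupied slot: 4): for example Audit in 2; Draft in 3; Build in 4; QA in 2; Review in 3; Docs in 1; Integrate in 1.

4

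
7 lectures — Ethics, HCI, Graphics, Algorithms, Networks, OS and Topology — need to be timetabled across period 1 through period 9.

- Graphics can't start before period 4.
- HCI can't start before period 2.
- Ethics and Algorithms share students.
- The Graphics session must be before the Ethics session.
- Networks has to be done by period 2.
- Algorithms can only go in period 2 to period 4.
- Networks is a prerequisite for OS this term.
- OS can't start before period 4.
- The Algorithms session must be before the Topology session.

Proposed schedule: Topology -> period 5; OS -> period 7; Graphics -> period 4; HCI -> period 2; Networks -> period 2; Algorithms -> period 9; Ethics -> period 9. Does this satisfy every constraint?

No. Ethics and Algorithms share students is not satisfied.

Networks is a prerequisite for OS this term — holds.
Graphics can't start before period 4 — holds.
The Graphics session must be before the Ethics session — holds.
OS can't start before period 4 — holds.
Algorithms can only go in period 2 to period 4 — violated.
Networks has to be done by period 2 — holds.
Ethics and Algorithms share students — violated.
HCI can't start before period 2 — holds.
The Algorithms session must be before the Topology session — violated.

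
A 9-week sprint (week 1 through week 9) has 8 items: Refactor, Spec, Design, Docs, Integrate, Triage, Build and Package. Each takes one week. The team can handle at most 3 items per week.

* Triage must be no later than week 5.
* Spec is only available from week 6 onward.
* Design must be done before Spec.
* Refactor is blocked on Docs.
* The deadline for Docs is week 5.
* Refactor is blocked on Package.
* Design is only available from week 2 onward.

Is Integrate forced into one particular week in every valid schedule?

No

Integrate can be week 1 (e.g. Spec -> week 6; Triage -> week 1; Docs -> week 1; Integrate -> week 1; Package -> week 2; Refactor -> week 3; Build -> week 2; Design -> week 2) or week 2 (e.g. Build -> week 3; Triage -> week 1; Design -> week 2; Package -> week 1; Refactor -> week 2; Docs -> week 1; Integrate -> week 2; Spec -> week 6).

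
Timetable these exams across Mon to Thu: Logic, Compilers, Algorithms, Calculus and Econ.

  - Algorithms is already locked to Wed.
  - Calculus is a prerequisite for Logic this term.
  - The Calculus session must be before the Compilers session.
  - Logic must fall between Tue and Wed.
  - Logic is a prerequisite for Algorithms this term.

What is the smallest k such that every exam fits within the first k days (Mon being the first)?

3 days

The precedence chain requires at least 3 distinct days.
3 works (last occupied day: Wed): for example Logic=Tue, Algorithms=Wed, Compilers=Tue, Econ=Mon, Calculus=Mon.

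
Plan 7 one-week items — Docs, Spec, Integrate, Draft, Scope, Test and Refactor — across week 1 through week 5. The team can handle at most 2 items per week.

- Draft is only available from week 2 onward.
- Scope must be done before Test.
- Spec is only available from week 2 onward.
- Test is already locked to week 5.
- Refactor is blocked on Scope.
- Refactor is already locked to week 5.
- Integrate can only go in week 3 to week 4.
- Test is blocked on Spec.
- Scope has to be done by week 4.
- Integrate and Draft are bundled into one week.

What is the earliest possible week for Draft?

week 3

Draft is available from week 2; Draft must be in the same week as Integrate, which can't be before week 3, so Draft is at least week 3; Draft must be in the same week as Integrate, which can't be after week 4, so Draft is at most week 4.
Draft at week 3 is achievable: Draft=week 3, Docs=week 1, Refactor=week 5, Scope=week 1, Integrate=week 3, Test=week 5, Spec=week 2.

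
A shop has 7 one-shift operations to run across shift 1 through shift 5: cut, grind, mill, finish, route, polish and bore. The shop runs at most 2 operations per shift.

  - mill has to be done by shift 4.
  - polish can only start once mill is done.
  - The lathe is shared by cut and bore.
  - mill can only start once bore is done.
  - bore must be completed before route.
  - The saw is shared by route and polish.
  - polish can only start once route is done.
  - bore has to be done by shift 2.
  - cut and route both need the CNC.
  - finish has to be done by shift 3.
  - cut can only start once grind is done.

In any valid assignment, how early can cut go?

Precedence pushes cut to at least shift 2.
cut at shift 2 is achievable: mill -> shift 3, finish -> shift 2, grind -> shift 1, route -> shift 3, cut -> shift 2, polish -> shift 4, bore -> shift 1.

shift 2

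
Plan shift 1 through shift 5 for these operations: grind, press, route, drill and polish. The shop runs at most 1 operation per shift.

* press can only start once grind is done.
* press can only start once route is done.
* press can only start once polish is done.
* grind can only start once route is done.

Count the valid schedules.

Splitting on grind: it can be shift 2 (3), shift 3 (6), shift 4 (6). Listing each branch's schedules as (press, route, drill, polish) by shift number:
grind=shift 2: (4,1,5,3) (5,1,3,4) (5,1,4,3) — 3.
grind=shift 3: (4,1,5,2) (4,2,5,1) (5,1,2,4) (5,1,4,2) (5,2,1,4) (5,2,4,1) — 6.
grind=shift 4: (5,1,2,3) (5,1,3,2) (5,2,1,3) (5,2,3,1) (5,3,1,2) (5,3,2,1) — 6.
Summing: 3 + 6 + 6 = 15.

15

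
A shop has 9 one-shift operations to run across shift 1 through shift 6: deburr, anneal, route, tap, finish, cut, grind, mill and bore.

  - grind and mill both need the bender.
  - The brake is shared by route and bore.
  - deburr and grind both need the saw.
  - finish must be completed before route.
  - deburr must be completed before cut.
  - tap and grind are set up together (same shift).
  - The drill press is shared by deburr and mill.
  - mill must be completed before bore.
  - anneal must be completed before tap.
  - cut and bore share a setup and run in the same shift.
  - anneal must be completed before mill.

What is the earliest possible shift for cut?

Cut must be in the same shift as bore, which can't be before shift 3, so cut is at least shift 3.
cut at shift 3 is achievable: finish in shift 1; anneal in shift 1; tap in shift 3; deburr in shift 1; route in shift 2; mill in shift 2; cut in shift 3; grind in shift 3; bore in shift 3.

shift 3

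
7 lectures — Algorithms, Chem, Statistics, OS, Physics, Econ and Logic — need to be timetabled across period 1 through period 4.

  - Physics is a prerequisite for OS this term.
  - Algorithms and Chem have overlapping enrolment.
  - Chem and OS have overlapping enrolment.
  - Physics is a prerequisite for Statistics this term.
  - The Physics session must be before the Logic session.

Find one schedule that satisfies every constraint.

Econ=period 1; Statistics=period 2; OS=period 2; Algorithms=period 1; Physics=period 1; Logic=period 2; Chem=period 3

Checking: Physics(period 1) before Statistics(period 2); Physics(period 1) before Logic(period 2); Physics(period 1) before OS(period 2); Chem(period 3) != OS(period 2); Algorithms(period 1) != Chem(period 3).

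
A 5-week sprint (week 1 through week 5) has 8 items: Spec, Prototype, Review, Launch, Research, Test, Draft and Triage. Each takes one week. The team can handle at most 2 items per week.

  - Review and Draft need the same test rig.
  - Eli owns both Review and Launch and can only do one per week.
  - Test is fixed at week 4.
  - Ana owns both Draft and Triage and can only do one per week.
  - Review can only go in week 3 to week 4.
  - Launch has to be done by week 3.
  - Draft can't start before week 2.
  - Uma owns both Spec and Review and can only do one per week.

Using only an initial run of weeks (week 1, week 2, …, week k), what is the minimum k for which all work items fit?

With at most 2 per week and 8 work items, at least 4 weeks are needed.
Test can't be placed before week 4, so the schedule must run through at least week 4.
4 works (last occupied week: week 4): for example Triage=week 4, Prototype=week 2, Spec=week 1, Research=week 3, Review=week 3, Launch=week 1, Draft=week 2, Test=week 4.

4 weeks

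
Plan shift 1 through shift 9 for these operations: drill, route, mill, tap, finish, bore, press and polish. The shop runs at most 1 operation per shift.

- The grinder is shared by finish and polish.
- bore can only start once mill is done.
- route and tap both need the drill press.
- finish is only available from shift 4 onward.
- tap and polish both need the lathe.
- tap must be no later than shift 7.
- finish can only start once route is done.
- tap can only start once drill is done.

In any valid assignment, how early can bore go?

Precedence pushes bore to at least shift 2.
bore at shift 2 is achievable: bore in shift 2; finish in shift 4; mill in shift 1; press in shift 7; polish in shift 8; drill in shift 5; route in shift 3; tap in shift 6.

shift 2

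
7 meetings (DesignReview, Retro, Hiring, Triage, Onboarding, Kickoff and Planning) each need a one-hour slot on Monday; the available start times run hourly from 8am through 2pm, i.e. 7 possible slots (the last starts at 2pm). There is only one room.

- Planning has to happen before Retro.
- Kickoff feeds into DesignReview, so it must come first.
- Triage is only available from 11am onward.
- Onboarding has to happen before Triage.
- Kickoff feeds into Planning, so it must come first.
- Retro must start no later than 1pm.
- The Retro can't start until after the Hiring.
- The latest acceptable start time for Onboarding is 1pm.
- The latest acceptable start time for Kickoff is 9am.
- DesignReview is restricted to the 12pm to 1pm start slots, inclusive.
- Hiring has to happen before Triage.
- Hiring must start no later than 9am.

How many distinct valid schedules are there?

Splitting on DesignReview: it can be 12pm (6), 1pm (6). Listing each branch's schedules as (Retro, Hiring, Triage, Onboarding, Kickoff, Planning):
DesignReview=12pm: (11am,8am,2pm,1pm,9am,10am) (11am,9am,2pm,1pm,8am,10am) (1pm,8am,2pm,10am,9am,11am) (1pm,8am,2pm,11am,9am,10am) (1pm,9am,2pm,10am,8am,11am) (1pm,9am,2pm,11am,8am,10am) — 6.
DesignReview=1pm: (11am,8am,2pm,12pm,9am,10am) (11am,9am,2pm,12pm,8am,10am) (12pm,8am,2pm,10am,9am,11am) (12pm,8am,2pm,11am,9am,10am) (12pm,9am,2pm,10am,8am,11am) (12pm,9am,2pm,11am,8am,10am) — 6.
Summing: 6 + 6 = 12.

12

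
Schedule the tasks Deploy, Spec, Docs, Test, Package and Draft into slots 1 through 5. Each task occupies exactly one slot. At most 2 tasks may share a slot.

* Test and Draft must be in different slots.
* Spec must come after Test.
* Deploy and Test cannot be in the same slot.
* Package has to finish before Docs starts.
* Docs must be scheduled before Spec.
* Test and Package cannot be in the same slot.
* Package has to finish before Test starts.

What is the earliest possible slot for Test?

Precedence pushes Test to at least 2; downstream work caps Test at 4.
Test at 2 is achievable: Package=1, Test=2, Spec=3, Deploy=1, Docs=2, Draft=3.

2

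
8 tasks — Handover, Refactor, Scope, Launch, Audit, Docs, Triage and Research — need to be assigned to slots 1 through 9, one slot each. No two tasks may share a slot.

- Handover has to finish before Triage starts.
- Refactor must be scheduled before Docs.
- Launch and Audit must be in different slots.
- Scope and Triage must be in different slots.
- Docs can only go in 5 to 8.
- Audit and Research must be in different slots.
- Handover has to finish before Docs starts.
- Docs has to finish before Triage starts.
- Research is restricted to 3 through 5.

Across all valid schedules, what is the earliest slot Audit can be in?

1

Audit at 1 is achievable: Scope=7; Handover=2; Docs=5; Triage=6; Launch=8; Audit=1; Research=3; Refactor=4.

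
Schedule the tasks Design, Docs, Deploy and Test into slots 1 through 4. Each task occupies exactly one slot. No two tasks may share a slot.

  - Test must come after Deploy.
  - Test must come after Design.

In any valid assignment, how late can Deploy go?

Downstream work caps Deploy at 3.
Deploy at 3 is achievable: Design in 1; Docs in 2; Test in 4; Deploy in 3.

3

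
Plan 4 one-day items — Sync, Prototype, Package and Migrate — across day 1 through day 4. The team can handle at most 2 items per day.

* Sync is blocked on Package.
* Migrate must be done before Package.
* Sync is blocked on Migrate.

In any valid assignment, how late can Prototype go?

day 4

Prototype at day 4 is achievable: Prototype=day 4; Package=day 2; Migrate=day 1; Sync=day 3.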